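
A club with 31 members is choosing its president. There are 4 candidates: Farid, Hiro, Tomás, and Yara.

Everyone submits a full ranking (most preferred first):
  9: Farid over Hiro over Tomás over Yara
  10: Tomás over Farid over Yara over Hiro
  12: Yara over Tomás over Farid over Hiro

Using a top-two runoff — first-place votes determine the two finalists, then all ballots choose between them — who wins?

Round 1 first-place votes: Farid 9, Hiro 0, Tomás 10, Yara 12. Yara and Tomás advance.
Runoff: Yara is ranked above Tomás on 12 ballots, Tomás above Yara on 19.

Tomás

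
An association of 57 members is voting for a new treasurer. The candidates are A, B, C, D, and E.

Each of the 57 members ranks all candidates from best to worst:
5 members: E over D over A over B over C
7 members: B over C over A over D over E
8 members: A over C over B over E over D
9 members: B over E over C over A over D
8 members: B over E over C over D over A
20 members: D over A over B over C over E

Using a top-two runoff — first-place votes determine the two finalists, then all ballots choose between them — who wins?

Round 1 first-place votes: A 8, B 24, C 0, D 20, E 5. B and D advance.
Runoff: B is ranked above D on 32 ballots, D above B on 25.

B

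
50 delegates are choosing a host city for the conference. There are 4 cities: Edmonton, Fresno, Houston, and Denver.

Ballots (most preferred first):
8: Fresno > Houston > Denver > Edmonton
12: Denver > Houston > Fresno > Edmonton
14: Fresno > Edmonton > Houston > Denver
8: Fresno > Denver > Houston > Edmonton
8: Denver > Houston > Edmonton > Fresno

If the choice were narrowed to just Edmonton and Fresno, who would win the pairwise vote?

Fresno

Edmonton is ranked above Fresno on 8 ballots; Fresno above Edmonton on 42.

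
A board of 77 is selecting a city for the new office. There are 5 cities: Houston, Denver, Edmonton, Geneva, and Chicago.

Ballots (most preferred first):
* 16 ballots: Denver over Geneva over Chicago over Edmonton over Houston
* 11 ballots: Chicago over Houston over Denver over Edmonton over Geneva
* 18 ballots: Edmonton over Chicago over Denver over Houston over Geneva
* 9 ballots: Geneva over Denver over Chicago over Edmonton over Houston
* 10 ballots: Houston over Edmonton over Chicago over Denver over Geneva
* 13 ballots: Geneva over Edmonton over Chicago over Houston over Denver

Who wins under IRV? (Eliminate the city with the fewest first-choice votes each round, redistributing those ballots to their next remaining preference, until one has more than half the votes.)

Round 1: Houston 10, Denver 16, Edmonton 18, Geneva 22, Chicago 11. Houston eliminated.
Round 2: Denver 16, Edmonton 28, Geneva 22, Chicago 11. Chicago eliminated.
Round 3: Denver 27, Edmonton 28, Geneva 22. Geneva eliminated.
Round 4: Denver 36, Edmonton 41. Edmonton has a majority (≥39).

Edmonton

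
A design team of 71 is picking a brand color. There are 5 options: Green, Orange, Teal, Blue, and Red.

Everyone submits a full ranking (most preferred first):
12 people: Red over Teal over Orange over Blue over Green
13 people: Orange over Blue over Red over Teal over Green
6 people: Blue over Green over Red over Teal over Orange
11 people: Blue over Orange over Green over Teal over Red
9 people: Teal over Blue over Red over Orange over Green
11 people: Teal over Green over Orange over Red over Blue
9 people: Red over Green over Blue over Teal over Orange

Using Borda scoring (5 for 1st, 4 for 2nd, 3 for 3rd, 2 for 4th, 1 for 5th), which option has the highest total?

Green: 12×1 + 13×1 + 6×4 + 11×3 + 9×1 + 11×4 + 9×4 = 171
Orange: 12×3 + 13×5 + 6×1 + 11×4 + 9×2 + 11×3 + 9×1 = 211
Teal: 12×4 + 13×2 + 6×2 + 11×2 + 9×5 + 11×5 + 9×2 = 226
Blue: 12×2 + 13×4 + 6×5 + 11×5 + 9×4 + 11×1 + 9×3 = 235
Red: 12×5 + 13×3 + 6×3 + 11×1 + 9×3 + 11×2 + 9×5 = 222

Blue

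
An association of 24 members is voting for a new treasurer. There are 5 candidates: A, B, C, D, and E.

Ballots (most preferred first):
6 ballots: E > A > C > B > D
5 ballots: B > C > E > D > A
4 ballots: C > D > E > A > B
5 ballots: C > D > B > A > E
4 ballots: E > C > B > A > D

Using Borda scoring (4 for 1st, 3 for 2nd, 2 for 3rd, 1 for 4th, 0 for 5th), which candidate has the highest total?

A: 6×3 + 5×0 + 4×1 + 5×1 + 4×1 = 31
B: 6×1 + 5×4 + 4×0 + 5×2 + 4×2 = 44
C: 6×2 + 5×3 + 4×4 + 5×4 + 4×3 = 75
D: 6×0 + 5×1 + 4×3 + 5×3 + 4×0 = 32
E: 6×4 + 5×2 + 4×2 + 5×0 + 4×4 = 58

C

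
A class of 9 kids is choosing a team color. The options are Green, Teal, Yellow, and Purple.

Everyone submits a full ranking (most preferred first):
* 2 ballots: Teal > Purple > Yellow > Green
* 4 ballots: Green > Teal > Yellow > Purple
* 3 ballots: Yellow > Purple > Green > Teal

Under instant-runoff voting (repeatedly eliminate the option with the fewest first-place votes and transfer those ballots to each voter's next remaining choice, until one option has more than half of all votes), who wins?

Yellow

Round 1: Green 4, Teal 2, Yellow 3, Purple 0. Purple eliminated.
Round 2: Green 4, Teal 2, Yellow 3. Teal eliminated.
Round 3: Green 4, Yellow 5. Yellow has a majority (≥5).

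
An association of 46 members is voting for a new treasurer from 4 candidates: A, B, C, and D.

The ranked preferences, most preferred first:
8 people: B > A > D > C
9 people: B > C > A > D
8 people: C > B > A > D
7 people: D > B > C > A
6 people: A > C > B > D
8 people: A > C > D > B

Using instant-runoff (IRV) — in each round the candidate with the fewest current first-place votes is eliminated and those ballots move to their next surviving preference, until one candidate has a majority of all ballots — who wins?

Round 1: A 14, B 17, C 8, D 7. D eliminated.
Round 2: A 14, B 24, C 8. B has a majority (≥24).

B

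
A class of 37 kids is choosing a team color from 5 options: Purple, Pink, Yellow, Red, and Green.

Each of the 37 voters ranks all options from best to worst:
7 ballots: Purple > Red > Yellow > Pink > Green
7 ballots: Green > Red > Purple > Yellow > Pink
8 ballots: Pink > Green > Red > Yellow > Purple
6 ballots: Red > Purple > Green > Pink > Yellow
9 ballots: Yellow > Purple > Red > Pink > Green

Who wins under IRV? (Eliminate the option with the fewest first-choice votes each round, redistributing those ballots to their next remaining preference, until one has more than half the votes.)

Purple

Round 1: Purple 7, Pink 8, Yellow 9, Red 6, Green 7. Red eliminated.
Round 2: Purple 13, Pink 8, Yellow 9, Green 7. Green eliminated.
Round 3: Purple 20, Pink 8, Yellow 9. Purple has a majority (≥19).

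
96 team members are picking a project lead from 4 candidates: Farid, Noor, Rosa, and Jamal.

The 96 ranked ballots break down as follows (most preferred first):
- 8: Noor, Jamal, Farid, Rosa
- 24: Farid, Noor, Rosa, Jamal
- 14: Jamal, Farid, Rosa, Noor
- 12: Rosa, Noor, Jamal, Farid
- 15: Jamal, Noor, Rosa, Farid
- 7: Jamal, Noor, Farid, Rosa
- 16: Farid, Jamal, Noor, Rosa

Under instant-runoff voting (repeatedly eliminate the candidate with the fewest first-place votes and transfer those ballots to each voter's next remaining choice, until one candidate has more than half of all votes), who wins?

Round 1: Farid 40, Noor 8, Rosa 12, Jamal 36. Noor eliminated.
Round 2: Farid 40, Rosa 12, Jamal 44. Rosa eliminated.
Round 3: Farid 40, Jamal 56. Jamal has a majority (≥49).

Jamal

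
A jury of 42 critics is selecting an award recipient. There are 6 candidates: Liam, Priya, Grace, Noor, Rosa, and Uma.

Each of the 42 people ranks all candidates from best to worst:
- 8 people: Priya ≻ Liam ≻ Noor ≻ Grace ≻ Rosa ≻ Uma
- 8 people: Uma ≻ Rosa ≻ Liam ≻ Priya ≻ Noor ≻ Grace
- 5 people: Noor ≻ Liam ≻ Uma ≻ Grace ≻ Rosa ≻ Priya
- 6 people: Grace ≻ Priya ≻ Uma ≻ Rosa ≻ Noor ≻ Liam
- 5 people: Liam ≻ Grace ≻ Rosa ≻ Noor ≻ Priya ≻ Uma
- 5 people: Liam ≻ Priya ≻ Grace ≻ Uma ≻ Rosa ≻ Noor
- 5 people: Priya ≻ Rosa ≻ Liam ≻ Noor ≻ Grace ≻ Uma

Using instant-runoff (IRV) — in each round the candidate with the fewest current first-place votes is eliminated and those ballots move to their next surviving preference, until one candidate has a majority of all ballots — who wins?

Liam

Round 1: Liam 10, Priya 13, Grace 6, Noor 5, Rosa 0, Uma 8. Rosa eliminated.
Round 2: Liam 10, Priya 13, Grace 6, Noor 5, Uma 8. Noor eliminated.
Round 3: Liam 15, Priya 13, Grace 6, Uma 8. Grace eliminated.
Round 4: Liam 15, Priya 19, Uma 8. Uma eliminated.
Round 5: Liam 23, Priya 19. Liam has a majority (≥22).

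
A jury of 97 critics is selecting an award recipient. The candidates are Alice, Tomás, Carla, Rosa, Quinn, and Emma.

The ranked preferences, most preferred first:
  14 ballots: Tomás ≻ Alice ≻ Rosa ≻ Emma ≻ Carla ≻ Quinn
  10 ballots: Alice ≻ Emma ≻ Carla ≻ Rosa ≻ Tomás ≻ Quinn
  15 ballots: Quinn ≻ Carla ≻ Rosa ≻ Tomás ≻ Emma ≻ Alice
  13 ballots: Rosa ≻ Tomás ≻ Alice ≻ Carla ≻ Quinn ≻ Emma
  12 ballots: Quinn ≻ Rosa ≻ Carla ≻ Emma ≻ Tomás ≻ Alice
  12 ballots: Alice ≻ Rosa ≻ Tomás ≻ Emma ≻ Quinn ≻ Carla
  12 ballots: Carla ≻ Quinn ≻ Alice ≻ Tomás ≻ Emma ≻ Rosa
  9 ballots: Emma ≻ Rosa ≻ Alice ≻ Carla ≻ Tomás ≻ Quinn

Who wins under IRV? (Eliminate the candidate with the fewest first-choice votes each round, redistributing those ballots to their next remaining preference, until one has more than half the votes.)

Round 1: Alice 22, Tomás 14, Carla 12, Rosa 13, Quinn 27, Emma 9. Emma eliminated.
Round 2: Alice 22, Tomás 14, Carla 12, Rosa 22, Quinn 27. Carla eliminated.
Round 3: Alice 22, Tomás 14, Rosa 22, Quinn 39. Tomás eliminated.
Round 4: Alice 36, Rosa 22, Quinn 39. Rosa eliminated.
Round 5: Alice 58, Quinn 39. Alice has a majority (≥49).

Alice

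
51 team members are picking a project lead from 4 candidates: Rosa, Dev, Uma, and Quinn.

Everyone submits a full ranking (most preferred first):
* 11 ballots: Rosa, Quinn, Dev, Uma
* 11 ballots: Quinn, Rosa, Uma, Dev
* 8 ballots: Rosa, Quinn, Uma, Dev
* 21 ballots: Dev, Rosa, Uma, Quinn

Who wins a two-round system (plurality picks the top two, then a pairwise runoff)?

Round 1 first-place votes: Rosa 19, Dev 21, Uma 0, Quinn 11. Dev and Rosa advance.
Runoff: Dev is ranked above Rosa on 21 ballots, Rosa above Dev on 30.

Rosa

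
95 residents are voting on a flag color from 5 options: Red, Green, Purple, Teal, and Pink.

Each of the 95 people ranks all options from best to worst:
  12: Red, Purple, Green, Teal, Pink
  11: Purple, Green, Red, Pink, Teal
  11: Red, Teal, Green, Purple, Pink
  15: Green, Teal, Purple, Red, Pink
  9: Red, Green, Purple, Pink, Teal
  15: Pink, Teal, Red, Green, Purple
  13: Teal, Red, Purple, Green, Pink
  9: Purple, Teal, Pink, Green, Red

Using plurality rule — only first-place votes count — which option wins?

Red

First-place votes: Red 32, Green 15, Purple 20, Teal 13, Pink 15.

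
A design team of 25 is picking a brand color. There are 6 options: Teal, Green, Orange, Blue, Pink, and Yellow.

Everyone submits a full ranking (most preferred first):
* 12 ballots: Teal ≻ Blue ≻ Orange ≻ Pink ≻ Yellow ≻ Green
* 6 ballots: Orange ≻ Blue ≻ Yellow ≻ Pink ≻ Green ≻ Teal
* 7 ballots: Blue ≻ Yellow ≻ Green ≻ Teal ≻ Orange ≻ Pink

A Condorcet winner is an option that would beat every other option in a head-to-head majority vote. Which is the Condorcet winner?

Blue

Blue vs Teal: 13–12
Blue vs Green: 25–0
Blue vs Orange: 19–6
Blue vs Pink: 25–0
Blue vs Yellow: 25–0
Blue beats every other option.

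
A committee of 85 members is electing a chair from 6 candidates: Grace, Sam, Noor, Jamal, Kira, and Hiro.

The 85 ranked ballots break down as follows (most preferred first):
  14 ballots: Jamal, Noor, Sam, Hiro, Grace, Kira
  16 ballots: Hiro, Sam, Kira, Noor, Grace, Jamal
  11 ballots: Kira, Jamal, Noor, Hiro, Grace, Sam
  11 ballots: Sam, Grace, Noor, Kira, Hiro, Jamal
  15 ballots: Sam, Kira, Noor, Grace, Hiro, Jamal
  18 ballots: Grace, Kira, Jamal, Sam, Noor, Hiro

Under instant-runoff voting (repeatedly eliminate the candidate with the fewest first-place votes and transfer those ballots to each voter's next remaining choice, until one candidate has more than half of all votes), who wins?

Round 1: Grace 18, Sam 26, Noor 0, Jamal 14, Kira 11, Hiro 16. Noor eliminated.
Round 2: Grace 18, Sam 26, Jamal 14, Kira 11, Hiro 16. Kira eliminated.
Round 3: Grace 18, Sam 26, Jamal 25, Hiro 16. Hiro eliminated.
Round 4: Grace 18, Sam 42, Jamal 25. Grace eliminated.
Round 5: Sam 42, Jamal 43. Jamal has a majority (≥43).

Jamal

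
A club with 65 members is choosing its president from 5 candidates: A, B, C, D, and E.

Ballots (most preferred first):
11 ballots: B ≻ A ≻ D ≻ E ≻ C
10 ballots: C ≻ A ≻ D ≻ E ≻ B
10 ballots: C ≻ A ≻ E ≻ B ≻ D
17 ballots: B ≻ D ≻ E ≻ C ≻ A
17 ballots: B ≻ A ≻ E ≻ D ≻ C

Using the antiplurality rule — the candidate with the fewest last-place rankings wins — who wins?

E

Last-place votes: A 17, B 10, C 28, D 10, E 0.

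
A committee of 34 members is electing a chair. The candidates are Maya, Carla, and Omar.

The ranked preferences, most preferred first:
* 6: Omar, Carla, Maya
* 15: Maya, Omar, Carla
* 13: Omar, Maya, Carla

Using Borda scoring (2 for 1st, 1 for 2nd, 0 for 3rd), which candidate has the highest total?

Maya: 6×0 + 15×2 + 13×1 = 43
Carla: 6×1 + 15×0 + 13×0 = 6
Omar: 6×2 + 15×1 + 13×2 = 53

Omar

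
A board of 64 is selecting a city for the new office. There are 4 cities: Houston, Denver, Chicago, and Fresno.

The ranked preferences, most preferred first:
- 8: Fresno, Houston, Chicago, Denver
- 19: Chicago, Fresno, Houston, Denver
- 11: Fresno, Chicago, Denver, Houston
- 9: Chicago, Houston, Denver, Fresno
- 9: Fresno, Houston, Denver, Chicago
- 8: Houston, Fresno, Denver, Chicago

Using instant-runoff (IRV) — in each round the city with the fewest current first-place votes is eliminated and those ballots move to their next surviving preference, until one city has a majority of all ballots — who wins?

Round 1: Houston 8, Denver 0, Chicago 28, Fresno 28. Denver eliminated.
Round 2: Houston 8, Chicago 28, Fresno 28. Houston eliminated.
Round 3: Chicago 28, Fresno 36. Fresno has a majority (≥33).

Fresno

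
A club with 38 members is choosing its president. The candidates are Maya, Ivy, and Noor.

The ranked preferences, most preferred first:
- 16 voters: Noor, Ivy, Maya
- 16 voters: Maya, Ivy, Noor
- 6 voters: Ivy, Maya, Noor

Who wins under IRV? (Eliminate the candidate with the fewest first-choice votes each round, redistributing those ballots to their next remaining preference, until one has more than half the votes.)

Maya

Round 1: Maya 16, Ivy 6, Noor 16. Ivy eliminated.
Round 2: Maya 22, Noor 16. Maya has a majority (≥20).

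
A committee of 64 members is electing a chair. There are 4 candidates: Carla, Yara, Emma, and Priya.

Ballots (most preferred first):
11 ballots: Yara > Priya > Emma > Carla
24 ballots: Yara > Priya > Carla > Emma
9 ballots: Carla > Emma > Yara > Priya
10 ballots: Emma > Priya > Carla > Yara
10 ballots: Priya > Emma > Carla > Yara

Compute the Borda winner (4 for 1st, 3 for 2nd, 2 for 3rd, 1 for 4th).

Priya

Carla: 11×1 + 24×2 + 9×4 + 10×2 + 10×2 = 135
Yara: 11×4 + 24×4 + 9×2 + 10×1 + 10×1 = 178
Emma: 11×2 + 24×1 + 9×3 + 10×4 + 10×3 = 143
Priya: 11×3 + 24×3 + 9×1 + 10×3 + 10×4 = 184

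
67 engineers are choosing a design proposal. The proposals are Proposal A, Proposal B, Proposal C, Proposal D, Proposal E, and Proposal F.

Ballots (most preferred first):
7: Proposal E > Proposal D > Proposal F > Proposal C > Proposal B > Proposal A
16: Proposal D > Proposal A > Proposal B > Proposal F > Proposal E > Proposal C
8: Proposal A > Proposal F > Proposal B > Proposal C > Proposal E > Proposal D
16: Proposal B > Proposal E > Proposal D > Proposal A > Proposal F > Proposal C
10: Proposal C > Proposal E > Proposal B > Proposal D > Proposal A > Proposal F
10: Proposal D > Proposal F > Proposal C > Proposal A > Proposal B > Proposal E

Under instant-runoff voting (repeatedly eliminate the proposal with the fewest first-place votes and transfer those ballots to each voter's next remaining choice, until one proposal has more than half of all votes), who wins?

Round 1: Proposal A 8, Proposal B 16, Proposal C 10, Proposal D 26, Proposal E 7, Proposal F 0. Proposal F eliminated.
Round 2: Proposal A 8, Proposal B 16, Proposal C 10, Proposal D 26, Proposal E 7. Proposal E eliminated.
Round 3: Proposal A 8, Proposal B 16, Proposal C 10, Proposal D 33. Proposal A eliminated.
Round 4: Proposal B 24, Proposal C 10, Proposal D 33. Proposal C eliminated.
Round 5: Proposal B 34, Proposal D 33. Proposal B has a majority (≥34).

Proposal B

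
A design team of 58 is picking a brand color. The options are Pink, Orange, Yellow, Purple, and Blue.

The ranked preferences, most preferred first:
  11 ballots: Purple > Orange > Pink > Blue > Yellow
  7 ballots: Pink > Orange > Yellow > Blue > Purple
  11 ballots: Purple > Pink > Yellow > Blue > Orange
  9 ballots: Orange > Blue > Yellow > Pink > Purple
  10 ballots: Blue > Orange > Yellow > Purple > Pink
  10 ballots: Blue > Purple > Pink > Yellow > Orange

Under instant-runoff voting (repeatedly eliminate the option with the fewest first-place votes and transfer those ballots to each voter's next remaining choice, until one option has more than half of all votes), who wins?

Round 1: Pink 7, Orange 9, Yellow 0, Purple 22, Blue 20. Yellow eliminated.
Round 2: Pink 7, Orange 9, Purple 22, Blue 20. Pink eliminated.
Round 3: Orange 16, Purple 22, Blue 20. Orange eliminated.
Round 4: Purple 22, Blue 36. Blue has a majority (≥30).

Blue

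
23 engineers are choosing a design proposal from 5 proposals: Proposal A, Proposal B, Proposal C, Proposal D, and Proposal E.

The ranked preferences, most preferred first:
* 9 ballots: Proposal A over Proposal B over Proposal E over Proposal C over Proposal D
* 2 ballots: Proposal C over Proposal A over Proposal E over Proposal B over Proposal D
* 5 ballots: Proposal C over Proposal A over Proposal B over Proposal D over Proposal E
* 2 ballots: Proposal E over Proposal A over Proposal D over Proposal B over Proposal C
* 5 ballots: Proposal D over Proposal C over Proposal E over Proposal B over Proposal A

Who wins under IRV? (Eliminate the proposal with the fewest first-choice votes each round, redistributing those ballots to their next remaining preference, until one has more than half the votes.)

Round 1: Proposal A 9, Proposal B 0, Proposal C 7, Proposal D 5, Proposal E 2. Proposal B eliminated.
Round 2: Proposal A 9, Proposal C 7, Proposal D 5, Proposal E 2. Proposal E eliminated.
Round 3: Proposal A 11, Proposal C 7, Proposal D 5. Proposal D eliminated.
Round 4: Proposal A 11, Proposal C 12. Proposal C has a majority (≥12).

Proposal C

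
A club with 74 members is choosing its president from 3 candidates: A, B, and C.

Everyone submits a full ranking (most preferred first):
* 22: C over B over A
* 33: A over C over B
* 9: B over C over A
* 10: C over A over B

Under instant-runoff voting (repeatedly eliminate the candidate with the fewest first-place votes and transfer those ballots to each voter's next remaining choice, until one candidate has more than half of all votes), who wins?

Round 1: A 33, B 9, C 32. B eliminated.
Round 2: A 33, C 41. C has a majority (≥38).

C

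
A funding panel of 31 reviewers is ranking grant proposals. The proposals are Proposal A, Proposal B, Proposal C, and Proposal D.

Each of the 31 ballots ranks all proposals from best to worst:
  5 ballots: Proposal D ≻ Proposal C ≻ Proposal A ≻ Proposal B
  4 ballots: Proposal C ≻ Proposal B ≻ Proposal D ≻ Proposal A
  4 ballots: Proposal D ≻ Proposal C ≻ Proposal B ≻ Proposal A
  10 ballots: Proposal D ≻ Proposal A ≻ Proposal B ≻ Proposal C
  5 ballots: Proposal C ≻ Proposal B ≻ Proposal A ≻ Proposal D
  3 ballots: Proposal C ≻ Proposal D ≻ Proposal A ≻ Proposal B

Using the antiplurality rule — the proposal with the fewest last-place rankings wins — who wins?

Last-place votes: Proposal A 8, Proposal B 8, Proposal C 10, Proposal D 5.

Proposal D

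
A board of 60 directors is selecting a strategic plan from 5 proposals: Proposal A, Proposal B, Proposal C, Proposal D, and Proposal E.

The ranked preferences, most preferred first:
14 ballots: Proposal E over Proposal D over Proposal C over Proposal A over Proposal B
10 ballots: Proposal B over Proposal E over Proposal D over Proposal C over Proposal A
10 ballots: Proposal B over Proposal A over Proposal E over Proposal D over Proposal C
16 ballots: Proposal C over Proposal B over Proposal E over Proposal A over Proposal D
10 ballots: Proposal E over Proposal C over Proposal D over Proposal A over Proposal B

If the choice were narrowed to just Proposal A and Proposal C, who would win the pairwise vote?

Proposal C

Proposal A is ranked above Proposal C on 10 ballots; Proposal C above Proposal A on 50.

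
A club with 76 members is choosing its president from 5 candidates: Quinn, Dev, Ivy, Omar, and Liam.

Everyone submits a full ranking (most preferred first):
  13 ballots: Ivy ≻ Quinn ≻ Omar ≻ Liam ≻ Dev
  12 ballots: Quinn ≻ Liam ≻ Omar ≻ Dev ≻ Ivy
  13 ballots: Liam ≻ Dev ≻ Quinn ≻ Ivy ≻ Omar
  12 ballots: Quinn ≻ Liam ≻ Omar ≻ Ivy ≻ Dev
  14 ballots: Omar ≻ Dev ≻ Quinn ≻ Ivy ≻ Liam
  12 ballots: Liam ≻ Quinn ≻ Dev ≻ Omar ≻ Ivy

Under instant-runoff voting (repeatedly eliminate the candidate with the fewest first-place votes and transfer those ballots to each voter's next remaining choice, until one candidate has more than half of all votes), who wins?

Round 1: Quinn 24, Dev 0, Ivy 13, Omar 14, Liam 25. Dev eliminated.
Round 2: Quinn 24, Ivy 13, Omar 14, Liam 25. Ivy eliminated.
Round 3: Quinn 37, Omar 14, Liam 25. Omar eliminated.
Round 4: Quinn 51, Liam 25. Quinn has a majority (≥39).

Quinn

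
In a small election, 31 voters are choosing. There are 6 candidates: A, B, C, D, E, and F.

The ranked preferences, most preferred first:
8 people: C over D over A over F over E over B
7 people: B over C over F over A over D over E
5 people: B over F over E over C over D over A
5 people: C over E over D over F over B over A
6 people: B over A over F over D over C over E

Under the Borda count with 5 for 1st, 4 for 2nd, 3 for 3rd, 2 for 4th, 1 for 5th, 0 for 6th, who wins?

A: 8×3 + 7×2 + 5×0 + 5×0 + 6×4 = 62
B: 8×0 + 7×5 + 5×5 + 5×1 + 6×5 = 95
C: 8×5 + 7×4 + 5×2 + 5×5 + 6×1 = 109
D: 8×4 + 7×1 + 5×1 + 5×3 + 6×2 = 71
E: 8×1 + 7×0 + 5×3 + 5×4 + 6×0 = 43
F: 8×2 + 7×3 + 5×4 + 5×2 + 6×3 = 85

C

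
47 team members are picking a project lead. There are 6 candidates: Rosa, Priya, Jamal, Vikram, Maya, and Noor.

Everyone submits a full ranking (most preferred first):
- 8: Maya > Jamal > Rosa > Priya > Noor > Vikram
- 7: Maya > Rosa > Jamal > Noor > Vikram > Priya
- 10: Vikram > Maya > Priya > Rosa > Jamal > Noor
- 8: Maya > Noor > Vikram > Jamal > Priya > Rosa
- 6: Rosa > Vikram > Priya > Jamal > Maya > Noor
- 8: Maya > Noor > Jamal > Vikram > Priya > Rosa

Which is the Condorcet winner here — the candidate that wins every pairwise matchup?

Maya

Maya vs Rosa: 41–6
Maya vs Priya: 41–6
Maya vs Jamal: 41–6
Maya vs Vikram: 31–16
Maya vs Noor: 47–0
Maya beats every other candidate.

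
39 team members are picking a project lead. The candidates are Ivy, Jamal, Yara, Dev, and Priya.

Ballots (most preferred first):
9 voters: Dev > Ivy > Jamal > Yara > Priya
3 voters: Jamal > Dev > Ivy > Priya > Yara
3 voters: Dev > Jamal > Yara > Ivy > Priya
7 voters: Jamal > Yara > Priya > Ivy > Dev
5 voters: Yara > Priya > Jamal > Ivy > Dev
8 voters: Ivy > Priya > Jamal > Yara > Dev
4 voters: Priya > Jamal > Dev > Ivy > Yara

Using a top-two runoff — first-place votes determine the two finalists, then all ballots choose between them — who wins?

Round 1 first-place votes: Ivy 8, Jamal 10, Yara 5, Dev 12, Priya 4. Dev and Jamal advance.
Runoff: Dev is ranked above Jamal on 12 ballots, Jamal above Dev on 27.

Jamal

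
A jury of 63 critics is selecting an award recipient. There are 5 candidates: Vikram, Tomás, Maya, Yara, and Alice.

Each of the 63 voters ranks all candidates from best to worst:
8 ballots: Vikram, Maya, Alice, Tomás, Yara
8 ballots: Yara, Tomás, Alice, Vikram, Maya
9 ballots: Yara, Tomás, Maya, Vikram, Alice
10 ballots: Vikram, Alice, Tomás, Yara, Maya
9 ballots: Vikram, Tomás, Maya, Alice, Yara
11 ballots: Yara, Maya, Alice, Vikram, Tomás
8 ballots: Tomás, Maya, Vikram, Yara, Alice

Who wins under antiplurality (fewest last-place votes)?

Vikram

Last-place votes: Vikram 0, Tomás 11, Maya 18, Yara 17, Alice 17.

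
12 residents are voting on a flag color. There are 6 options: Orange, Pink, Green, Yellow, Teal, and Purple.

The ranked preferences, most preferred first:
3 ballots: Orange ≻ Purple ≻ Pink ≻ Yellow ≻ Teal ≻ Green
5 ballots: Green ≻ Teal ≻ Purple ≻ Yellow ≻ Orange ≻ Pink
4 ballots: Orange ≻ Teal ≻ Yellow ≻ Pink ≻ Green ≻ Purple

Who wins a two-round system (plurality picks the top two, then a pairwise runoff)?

Round 1 first-place votes: Orange 7, Pink 0, Green 5, Yellow 0, Teal 0, Purple 0. Orange and Green advance.
Runoff: Orange is ranked above Green on 7 ballots, Green above Orange on 5.

Orange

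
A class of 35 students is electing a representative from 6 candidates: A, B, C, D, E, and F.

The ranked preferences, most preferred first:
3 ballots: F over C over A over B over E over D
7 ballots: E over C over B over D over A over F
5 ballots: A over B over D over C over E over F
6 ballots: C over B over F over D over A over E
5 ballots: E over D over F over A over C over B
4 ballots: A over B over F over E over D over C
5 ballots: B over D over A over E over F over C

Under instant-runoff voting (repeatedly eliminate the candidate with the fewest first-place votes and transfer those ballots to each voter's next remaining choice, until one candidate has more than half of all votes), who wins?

A

Round 1: A 9, B 5, C 6, D 0, E 12, F 3. D eliminated.
Round 2: A 9, B 5, C 6, E 12, F 3. F eliminated.
Round 3: A 9, B 5, C 9, E 12. B eliminated.
Round 4: A 14, C 9, E 12. C eliminated.
Round 5: A 23, E 12. A has a majority (≥18).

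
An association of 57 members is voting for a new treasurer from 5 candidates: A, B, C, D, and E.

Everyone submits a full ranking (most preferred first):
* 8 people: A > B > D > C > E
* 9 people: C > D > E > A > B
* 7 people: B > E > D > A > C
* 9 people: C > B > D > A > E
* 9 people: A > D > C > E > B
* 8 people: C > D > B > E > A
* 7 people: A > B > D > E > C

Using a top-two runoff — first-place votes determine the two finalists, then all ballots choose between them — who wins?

A

Round 1 first-place votes: A 24, B 7, C 26, D 0, E 0. C and A advance.
Runoff: C is ranked above A on 26 ballots, A above C on 31.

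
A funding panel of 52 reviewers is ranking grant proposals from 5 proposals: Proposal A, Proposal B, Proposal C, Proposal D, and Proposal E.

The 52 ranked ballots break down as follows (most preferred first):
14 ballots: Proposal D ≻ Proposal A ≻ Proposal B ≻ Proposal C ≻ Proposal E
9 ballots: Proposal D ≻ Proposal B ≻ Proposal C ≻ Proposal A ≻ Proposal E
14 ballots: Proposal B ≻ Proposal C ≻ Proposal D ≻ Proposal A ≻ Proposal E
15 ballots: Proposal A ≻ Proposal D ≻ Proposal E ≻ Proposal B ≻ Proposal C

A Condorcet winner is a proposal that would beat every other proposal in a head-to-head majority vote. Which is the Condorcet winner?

Proposal D

Proposal D vs Proposal A: 37–15
Proposal D vs Proposal B: 38–14
Proposal D vs Proposal C: 38–14
Proposal D vs Proposal E: 52–0
Proposal D beats every other proposal.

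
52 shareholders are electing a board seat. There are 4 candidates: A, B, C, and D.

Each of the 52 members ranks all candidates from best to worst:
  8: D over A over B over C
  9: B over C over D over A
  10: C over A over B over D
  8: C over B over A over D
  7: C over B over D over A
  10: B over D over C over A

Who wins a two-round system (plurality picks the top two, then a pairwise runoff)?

B

Round 1 first-place votes: A 0, B 19, C 25, D 8. C and B advance.
Runoff: C is ranked above B on 25 ballots, B above C on 27.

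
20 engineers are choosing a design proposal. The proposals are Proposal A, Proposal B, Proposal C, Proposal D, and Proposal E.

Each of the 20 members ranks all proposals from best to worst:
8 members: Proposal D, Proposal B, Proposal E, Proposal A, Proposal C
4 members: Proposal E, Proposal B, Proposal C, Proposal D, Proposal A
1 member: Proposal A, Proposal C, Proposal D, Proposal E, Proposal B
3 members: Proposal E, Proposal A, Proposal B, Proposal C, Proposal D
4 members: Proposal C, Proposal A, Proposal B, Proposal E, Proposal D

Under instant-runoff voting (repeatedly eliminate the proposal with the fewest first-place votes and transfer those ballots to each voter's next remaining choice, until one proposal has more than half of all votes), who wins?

Round 1: Proposal A 1, Proposal B 0, Proposal C 4, Proposal D 8, Proposal E 7. Proposal B eliminated.
Round 2: Proposal A 1, Proposal C 4, Proposal D 8, Proposal E 7. Proposal A eliminated.
Round 3: Proposal C 5, Proposal D 8, Proposal E 7. Proposal C eliminated.
Round 4: Proposal D 9, Proposal E 11. Proposal E has a majority (≥11).

Proposal E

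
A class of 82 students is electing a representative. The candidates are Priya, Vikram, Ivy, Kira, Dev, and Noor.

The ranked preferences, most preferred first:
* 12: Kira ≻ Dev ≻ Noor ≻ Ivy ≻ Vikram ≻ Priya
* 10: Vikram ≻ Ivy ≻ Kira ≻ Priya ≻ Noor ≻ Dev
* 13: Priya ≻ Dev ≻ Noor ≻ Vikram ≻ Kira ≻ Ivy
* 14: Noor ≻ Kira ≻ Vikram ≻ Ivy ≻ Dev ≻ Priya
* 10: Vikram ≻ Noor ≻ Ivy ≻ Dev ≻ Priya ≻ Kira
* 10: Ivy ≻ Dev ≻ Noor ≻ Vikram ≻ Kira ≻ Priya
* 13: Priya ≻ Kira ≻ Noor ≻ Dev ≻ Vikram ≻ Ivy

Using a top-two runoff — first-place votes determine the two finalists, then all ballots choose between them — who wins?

Vikram

Round 1 first-place votes: Priya 26, Vikram 20, Ivy 10, Kira 12, Dev 0, Noor 14. Priya and Vikram advance.
Runoff: Priya is ranked above Vikram on 26 ballots, Vikram above Priya on 56.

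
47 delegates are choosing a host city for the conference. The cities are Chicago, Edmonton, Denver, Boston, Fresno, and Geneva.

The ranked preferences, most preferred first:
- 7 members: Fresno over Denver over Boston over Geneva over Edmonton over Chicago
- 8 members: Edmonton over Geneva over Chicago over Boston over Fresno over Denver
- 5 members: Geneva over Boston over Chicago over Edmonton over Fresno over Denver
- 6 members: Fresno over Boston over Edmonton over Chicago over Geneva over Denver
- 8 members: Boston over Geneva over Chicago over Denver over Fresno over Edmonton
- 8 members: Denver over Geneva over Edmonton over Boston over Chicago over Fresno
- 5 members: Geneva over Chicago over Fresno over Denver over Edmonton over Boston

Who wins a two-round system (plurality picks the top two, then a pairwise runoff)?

Geneva

Round 1 first-place votes: Chicago 0, Edmonton 8, Denver 8, Boston 8, Fresno 13, Geneva 10. Fresno and Geneva advance.
Runoff: Fresno is ranked above Geneva on 13 ballots, Geneva above Fresno on 34.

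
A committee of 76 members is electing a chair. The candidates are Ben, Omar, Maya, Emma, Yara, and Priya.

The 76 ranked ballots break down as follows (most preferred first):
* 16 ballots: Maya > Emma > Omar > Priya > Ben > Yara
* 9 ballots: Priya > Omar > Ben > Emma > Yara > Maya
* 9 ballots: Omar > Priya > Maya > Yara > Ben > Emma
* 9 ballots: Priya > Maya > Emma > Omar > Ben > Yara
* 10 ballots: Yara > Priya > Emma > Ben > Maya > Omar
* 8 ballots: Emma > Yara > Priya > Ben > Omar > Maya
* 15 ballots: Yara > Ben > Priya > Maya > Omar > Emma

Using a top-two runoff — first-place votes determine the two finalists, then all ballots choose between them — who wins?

Priya

Round 1 first-place votes: Ben 0, Omar 9, Maya 16, Emma 8, Yara 25, Priya 18. Yara and Priya advance.
Runoff: Yara is ranked above Priya on 33 ballots, Priya above Yara on 43.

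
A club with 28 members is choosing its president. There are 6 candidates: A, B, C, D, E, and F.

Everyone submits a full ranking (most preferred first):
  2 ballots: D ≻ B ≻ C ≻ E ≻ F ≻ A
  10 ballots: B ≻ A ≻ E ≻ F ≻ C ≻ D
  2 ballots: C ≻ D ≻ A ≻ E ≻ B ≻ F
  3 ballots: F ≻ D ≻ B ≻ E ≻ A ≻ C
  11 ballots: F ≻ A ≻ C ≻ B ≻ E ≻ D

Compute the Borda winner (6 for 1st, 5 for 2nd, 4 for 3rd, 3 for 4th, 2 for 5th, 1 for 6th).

A

A: 2×1 + 10×5 + 2×4 + 3×2 + 11×5 = 121
B: 2×5 + 10×6 + 2×2 + 3×4 + 11×3 = 119
C: 2×4 + 10×2 + 2×6 + 3×1 + 11×4 = 87
D: 2×6 + 10×1 + 2×5 + 3×5 + 11×1 = 58
E: 2×3 + 10×4 + 2×3 + 3×3 + 11×2 = 83
F: 2×2 + 10×3 + 2×1 + 3×6 + 11×6 = 120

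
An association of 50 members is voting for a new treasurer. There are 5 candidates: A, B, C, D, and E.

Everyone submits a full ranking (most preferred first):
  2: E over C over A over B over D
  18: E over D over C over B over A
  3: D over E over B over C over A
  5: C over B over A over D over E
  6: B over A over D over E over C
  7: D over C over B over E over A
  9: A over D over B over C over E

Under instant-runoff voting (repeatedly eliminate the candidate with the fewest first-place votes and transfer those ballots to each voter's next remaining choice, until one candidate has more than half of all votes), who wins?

D

Round 1: A 9, B 6, C 5, D 10, E 20. C eliminated.
Round 2: A 9, B 11, D 10, E 20. A eliminated.
Round 3: B 11, D 19, E 20. B eliminated.
Round 4: D 30, E 20. D has a majority (≥26).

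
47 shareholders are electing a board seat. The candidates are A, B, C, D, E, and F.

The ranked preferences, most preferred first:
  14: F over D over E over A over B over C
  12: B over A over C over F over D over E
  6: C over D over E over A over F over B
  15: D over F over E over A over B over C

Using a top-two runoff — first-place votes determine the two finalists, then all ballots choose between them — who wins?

F

Round 1 first-place votes: A 0, B 12, C 6, D 15, E 0, F 14. D and F advance.
Runoff: D is ranked above F on 21 ballots, F above D on 26.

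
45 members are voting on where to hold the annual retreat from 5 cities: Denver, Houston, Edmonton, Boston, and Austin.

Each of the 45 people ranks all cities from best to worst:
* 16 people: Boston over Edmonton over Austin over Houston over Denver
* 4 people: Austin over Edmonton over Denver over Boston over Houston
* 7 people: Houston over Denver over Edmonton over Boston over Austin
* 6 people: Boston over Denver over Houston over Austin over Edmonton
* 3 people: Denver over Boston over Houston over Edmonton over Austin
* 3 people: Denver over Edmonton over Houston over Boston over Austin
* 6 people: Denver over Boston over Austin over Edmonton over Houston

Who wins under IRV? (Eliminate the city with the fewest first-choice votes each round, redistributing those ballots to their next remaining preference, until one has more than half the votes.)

Round 1: Denver 12, Houston 7, Edmonton 0, Boston 22, Austin 4. Edmonton eliminated.
Round 2: Denver 12, Houston 7, Boston 22, Austin 4. Austin eliminated.
Round 3: Denver 16, Houston 7, Boston 22. Houston eliminated.
Round 4: Denver 23, Boston 22. Denver has a majority (≥23).

Denver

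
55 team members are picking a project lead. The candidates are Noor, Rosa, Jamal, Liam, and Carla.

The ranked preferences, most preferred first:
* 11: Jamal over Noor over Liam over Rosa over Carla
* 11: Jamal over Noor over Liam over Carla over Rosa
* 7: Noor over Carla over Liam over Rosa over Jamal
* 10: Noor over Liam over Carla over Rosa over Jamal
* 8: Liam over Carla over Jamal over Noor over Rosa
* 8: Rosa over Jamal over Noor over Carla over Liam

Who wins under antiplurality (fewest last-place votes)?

Last-place votes: Noor 0, Rosa 19, Jamal 17, Liam 8, Carla 11.

Noor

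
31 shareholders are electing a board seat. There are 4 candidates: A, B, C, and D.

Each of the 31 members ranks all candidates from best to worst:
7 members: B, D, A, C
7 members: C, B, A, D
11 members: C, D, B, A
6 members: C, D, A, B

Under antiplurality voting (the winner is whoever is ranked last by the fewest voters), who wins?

Last-place votes: A 11, B 6, C 7, D 7.

B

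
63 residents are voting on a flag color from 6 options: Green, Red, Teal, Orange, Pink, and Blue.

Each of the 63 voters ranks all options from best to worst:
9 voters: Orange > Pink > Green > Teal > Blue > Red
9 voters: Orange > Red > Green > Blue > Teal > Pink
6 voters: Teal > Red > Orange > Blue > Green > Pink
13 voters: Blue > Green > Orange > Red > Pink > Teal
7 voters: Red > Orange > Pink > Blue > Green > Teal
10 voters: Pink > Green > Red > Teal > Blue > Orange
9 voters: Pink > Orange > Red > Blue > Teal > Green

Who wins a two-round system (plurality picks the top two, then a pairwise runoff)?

Round 1 first-place votes: Green 0, Red 7, Teal 6, Orange 18, Pink 19, Blue 13. Pink and Orange advance.
Runoff: Pink is ranked above Orange on 19 ballots, Orange above Pink on 44.

Orange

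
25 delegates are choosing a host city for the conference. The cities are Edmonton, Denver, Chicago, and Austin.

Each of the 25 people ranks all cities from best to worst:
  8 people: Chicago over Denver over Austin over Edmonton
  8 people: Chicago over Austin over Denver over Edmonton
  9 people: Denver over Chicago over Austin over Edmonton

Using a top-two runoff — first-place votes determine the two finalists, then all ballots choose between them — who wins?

Round 1 first-place votes: Edmonton 0, Denver 9, Chicago 16, Austin 0. Chicago and Denver advance.
Runoff: Chicago is ranked above Denver on 16 ballots, Denver above Chicago on 9.

Chicago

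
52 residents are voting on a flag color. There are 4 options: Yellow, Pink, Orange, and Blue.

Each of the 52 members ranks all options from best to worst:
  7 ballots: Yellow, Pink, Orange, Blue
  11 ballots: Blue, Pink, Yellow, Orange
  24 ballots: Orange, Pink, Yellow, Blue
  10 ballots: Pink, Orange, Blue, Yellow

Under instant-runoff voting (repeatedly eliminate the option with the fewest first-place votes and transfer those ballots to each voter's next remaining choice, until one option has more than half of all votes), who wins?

Pink

Round 1: Yellow 7, Pink 10, Orange 24, Blue 11. Yellow eliminated.
Round 2: Pink 17, Orange 24, Blue 11. Blue eliminated.
Round 3: Pink 28, Orange 24. Pink has a majority (≥27).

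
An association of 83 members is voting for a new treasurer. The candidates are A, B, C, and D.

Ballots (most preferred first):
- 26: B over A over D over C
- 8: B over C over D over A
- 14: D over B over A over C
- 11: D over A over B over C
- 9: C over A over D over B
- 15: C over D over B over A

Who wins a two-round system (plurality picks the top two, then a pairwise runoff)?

D

Round 1 first-place votes: A 0, B 34, C 24, D 25. B and D advance.
Runoff: B is ranked above D on 34 ballots, D above B on 49.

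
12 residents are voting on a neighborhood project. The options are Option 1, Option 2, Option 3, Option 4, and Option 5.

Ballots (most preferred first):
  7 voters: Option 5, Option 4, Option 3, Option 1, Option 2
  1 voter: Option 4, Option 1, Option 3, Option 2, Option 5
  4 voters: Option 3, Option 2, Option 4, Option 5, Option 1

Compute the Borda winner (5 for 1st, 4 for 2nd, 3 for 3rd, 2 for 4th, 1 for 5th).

Option 1: 7×2 + 1×4 + 4×1 = 22
Option 2: 7×1 + 1×2 + 4×4 = 25
Option 3: 7×3 + 1×3 + 4×5 = 44
Option 4: 7×4 + 1×5 + 4×3 = 45
Option 5: 7×5 + 1×1 + 4×2 = 44

Option 4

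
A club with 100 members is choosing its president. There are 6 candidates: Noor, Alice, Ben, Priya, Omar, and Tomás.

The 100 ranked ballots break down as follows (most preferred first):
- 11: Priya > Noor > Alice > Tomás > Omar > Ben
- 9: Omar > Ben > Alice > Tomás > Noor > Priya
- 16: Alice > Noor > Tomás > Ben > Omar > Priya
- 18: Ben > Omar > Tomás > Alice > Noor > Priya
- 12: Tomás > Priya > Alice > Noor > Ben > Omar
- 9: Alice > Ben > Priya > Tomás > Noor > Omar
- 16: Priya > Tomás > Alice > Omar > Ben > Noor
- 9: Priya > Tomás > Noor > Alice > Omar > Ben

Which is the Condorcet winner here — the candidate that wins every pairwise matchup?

Tomás

Tomás vs Noor: 73–27
Tomás vs Alice: 55–45
Tomás vs Ben: 64–36
Tomás vs Priya: 55–45
Tomás vs Omar: 73–27
Tomás beats every other candidate.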